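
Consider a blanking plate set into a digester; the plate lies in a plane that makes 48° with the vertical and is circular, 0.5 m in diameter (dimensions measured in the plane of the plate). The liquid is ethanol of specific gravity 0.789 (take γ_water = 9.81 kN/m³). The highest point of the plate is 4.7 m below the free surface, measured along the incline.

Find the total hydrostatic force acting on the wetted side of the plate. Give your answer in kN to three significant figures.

γ = 0.789 × 9.81 = 7.74009 kN/m³.
The plate makes 48° with the vertical, i.e. θ = 90° − 48° = 42° to the horizontal. Measuring y along the incline from the free-surface line, vertical depth h = y·sinθ with sinθ = 0.669131.
The centroid is at the centre, 0.25 m below the top of the plate, so y_c = 4.7 + 0.25 = 4.95 m and h_c = 4.95 × 0.669131 = 3.3122 m.
A = π(0.25)² = 0.19635 m².
Resultant F = γ·h_c·A = 7.74009 × 3.3122 × 0.19635 = 5.03377 kN.

F ≈ 5.03 kN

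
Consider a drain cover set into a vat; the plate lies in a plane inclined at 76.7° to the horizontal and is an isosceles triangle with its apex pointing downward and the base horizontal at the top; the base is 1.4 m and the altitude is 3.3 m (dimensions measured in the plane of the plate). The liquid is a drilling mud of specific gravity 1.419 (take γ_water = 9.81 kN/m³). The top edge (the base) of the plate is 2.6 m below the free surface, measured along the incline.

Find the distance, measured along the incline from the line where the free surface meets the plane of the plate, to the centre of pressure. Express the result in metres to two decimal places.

y_p = 3.86 m

γ = 1.419 × 9.81 = 13.92039 kN/m³.
Let θ = 76.7° be the plate's angle to the horizontal; measure y along the incline from where the plane meets the free surface. Vertical depth h = y·sinθ with sinθ = 0.973179.
With the apex down, the centroid sits h/3 = 3.3/3 = 1.1 m below the base (the top edge), so y_c = 2.6 + 1.1 = 3.7 m and h_c = 3.7 × 0.973179 = 3.60076 m.
A = ½ × 1.4 × 3.3 = 2.31 m².
Resultant F = γ·h_c·A = 13.92039 × 3.60076 × 2.31 = 115.786 kN.
I_c = b·h³/36 = 1.4 × 3.3³/36 = 1.39755 m⁴.
Centre of pressure: y_p = y_c + I_c/(y_c·A) = 3.7 + 1.39755/(3.7 × 2.31) = 3.7 + 0.163514 = 3.86351 m along the plane.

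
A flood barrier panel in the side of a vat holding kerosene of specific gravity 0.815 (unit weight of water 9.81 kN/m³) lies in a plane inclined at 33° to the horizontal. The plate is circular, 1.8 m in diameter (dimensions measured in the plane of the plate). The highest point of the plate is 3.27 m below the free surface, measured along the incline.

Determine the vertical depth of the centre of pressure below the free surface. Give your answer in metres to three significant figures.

h_p = 2.30 m

γ = 0.815 × 9.81 = 7.99515 kN/m³.
Let θ = 33° be the plate's angle to the horizontal; measure y along the incline from where the plane meets the free surface. Vertical depth h = y·sinθ with sinθ = 0.544639.
The centroid is at the centre, 0.9 m below the top of the plate, so y_c = 3.27 + 0.9 = 4.17 m and h_c = 4.17 × 0.544639 = 2.27114 m.
A = π(0.9)² = 2.54469 m².
Resultant F = γ·h_c·A = 7.99515 × 2.27114 × 2.54469 = 46.2067 kN.
I_c = πr⁴/4 = π × 0.9⁴/4 = 0.5153 m⁴.
Centre of pressure: y_p = y_c + I_c/(y_c·A) = 4.17 + 0.5153/(4.17 × 2.54469) = 4.17 + 0.0485612 = 4.21856 m along the plane.
Vertically, h_p = y_p·sinθ = 4.21856 × 0.544639 = 2.29759 m.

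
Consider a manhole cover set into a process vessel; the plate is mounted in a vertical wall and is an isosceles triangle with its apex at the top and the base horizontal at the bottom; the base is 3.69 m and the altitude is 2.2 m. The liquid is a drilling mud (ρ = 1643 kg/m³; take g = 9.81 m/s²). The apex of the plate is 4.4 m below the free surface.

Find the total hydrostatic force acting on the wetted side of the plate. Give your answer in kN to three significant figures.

F ≈ 384 kN

γ = ρg = 1643 × 9.81 / 1000 = 16.11783 kN/m³.
With the apex up, the centroid sits 2h/3 = 2 × 2.2/3 = 1.46667 m below the apex, so the centroid depth is h_c = 4.4 + 1.46667 = 5.86667 m.
A = ½ × 3.69 × 2.2 = 4.059 m².
Resultant F = γ·h_c·A = 16.11783 × 5.86667 × 4.059 = 383.811 kN.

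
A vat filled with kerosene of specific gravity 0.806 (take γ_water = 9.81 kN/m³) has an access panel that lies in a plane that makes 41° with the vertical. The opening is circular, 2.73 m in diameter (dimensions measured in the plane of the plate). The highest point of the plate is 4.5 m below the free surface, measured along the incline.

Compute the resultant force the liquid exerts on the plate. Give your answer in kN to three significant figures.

F ≈ 205 kN

γ = 0.806 × 9.81 = 7.90686 kN/m³.
The plate makes 41° with the vertical, i.e. θ = 90° − 41° = 49° to the horizontal. Measuring y along the incline from the free-surface line, vertical depth h = y·sinθ with sinθ = 0.754710.
The centroid is at the centre, 1.365 m below the top of the plate, so y_c = 4.5 + 1.365 = 5.865 m and h_c = 5.865 × 0.754710 = 4.42637 m.
A = π(1.365)² = 5.85349 m².
Resultant F = γ·h_c·A = 7.90686 × 4.42637 × 5.85349 = 204.864 kN.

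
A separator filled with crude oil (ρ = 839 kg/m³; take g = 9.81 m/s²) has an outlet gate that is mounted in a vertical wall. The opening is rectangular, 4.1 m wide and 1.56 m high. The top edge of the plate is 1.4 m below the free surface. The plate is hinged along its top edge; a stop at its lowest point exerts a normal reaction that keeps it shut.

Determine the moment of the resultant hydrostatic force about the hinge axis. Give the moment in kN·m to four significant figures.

M ≈ 100.2 kN·m

γ = ρg = 839 × 9.81 / 1000 = 8.23059 kN/m³.
The centroid lies 1.56/2 = 0.78 m below the top edge, so the centroid depth is h_c = 1.4 + 0.78 = 2.18 m.
A = 4.1 × 1.56 = 6.396 m².
Resultant F = γ·h_c·A = 8.23059 × 2.18 × 6.396 = 114.761 kN.
I_c = b·h³/12 = 4.1 × 1.56³/12 = 1.29711 m⁴.
Centre of pressure: y_p = y_c + I_c/(y_c·A) = 2.18 + 1.29711/(2.18 × 6.396) = 2.18 + 0.0930276 = 2.27303 m along the plane.
The resultant acts 0.78 + 0.0930276 = 0.873028 m (along the plate) below the hinge at the top edge, so the moment about the hinge is M = F × 0.873028 = 114.761 × 0.873028 = 100.19 kN·m.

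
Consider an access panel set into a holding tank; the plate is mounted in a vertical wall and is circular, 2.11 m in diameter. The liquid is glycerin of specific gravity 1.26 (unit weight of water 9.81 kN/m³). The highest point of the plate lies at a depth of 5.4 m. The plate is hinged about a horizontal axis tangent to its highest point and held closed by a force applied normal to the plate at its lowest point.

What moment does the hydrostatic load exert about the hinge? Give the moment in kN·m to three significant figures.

γ = 1.26 × 9.81 = 12.3606 kN/m³.
The centroid is at the centre, 1.055 m below the top of the plate, so the centroid depth is h_c = 5.4 + 1.055 = 6.455 m.
A = π(1.055)² = 3.49667 m².
Resultant F = γ·h_c·A = 12.3606 × 6.455 × 3.49667 = 278.991 kN.
I_c = πr⁴/4 = π × 1.055⁴/4 = 0.972971 m⁴.
Centre of pressure: y_p = y_c + I_c/(y_c·A) = 6.455 + 0.972971/(6.455 × 3.49667) = 6.455 + 0.0431071 = 6.49811 m along the plane.
The resultant acts 1.055 + 0.0431071 = 1.09811 m (along the plate) below the hinge at the top edge, so the moment about the hinge is M = F × 1.09811 = 278.991 × 1.09811 = 306.363 kN·m.

M ≈ 306 kN·m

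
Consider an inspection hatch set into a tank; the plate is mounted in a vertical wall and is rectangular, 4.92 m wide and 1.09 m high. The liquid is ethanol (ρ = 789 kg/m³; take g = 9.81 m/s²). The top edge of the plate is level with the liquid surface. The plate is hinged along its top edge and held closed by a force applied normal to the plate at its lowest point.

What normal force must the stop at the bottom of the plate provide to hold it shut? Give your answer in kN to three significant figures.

γ = ρg = 789 × 9.81 / 1000 = 7.74009 kN/m³.
The centroid lies 1.09/2 = 0.545 m below the top edge, so the centroid depth is h_c = 0.545 m.
A = 4.92 × 1.09 = 5.3628 m².
Resultant F = γ·h_c·A = 7.74009 × 0.545 × 5.3628 = 22.6222 kN.
I_c = b·h³/12 = 4.92 × 1.09³/12 = 0.530962 m⁴.
Centre of pressure: y_p = y_c + I_c/(y_c·A) = 0.545 + 0.530962/(0.545 × 5.3628) = 0.545 + 0.181667 = 0.726667 m along the plane.
The resultant acts 0.545 + 0.181667 = 0.726667 m (along the plate) below the hinge at the top edge, so the moment about the hinge is M = F × 0.726667 = 22.6222 × 0.726667 = 16.4388 kN·m.
A normal force at the bottom, 1.09 m from the hinge, must supply this moment: P = 16.4388/1.09 = 15.0815 kN.

P ≈ 15.1 kN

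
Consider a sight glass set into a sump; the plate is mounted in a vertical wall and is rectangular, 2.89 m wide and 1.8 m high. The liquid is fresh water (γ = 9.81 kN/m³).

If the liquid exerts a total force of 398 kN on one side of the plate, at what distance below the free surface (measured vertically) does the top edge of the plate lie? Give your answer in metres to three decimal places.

γ = 9.81 kN/m³.
A = 2.89 × 1.8 = 5.202 m².
From F = γ·h_c·A, the centroid depth is h_c = 398/(9.81 × 5.202) = 7.79909 m.
The centroid lies 1.8/2 = 0.9 m below the top edge, so the top edge sits at h_top = 7.79909 − 0.9 = 6.89909 m below the surface.

d_top ≈ 6.899 m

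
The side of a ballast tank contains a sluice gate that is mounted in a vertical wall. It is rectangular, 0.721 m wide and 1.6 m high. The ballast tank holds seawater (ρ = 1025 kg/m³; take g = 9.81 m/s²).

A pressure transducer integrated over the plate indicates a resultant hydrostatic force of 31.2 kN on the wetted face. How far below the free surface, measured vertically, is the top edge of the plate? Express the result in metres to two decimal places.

d_top ≈ 1.89 m

γ = ρg = 1025 × 9.81 / 1000 = 10.05525 kN/m³.
A = 0.721 × 1.6 = 1.1536 m².
From F = γ·h_c·A, the centroid depth is h_c = 31.2/(10.05525 × 1.1536) = 2.68972 m.
The centroid lies 1.6/2 = 0.8 m below the top edge, so the top edge sits at h_top = 2.68972 − 0.8 = 1.88972 m below the surface.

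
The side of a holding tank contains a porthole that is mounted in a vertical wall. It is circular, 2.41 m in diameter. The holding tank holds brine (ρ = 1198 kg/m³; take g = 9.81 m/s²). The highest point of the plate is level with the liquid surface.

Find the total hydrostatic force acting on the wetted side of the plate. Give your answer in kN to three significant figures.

F ≈ 64.6 kN

γ = ρg = 1198 × 9.81 / 1000 = 11.75238 kN/m³.
The centroid is at the centre, 1.205 m below the top of the plate, so the centroid depth is h_c = 1.205 m.
A = π(1.205)² = 4.56167 m².
Resultant F = γ·h_c·A = 11.75238 × 1.205 × 4.56167 = 64.6006 kN.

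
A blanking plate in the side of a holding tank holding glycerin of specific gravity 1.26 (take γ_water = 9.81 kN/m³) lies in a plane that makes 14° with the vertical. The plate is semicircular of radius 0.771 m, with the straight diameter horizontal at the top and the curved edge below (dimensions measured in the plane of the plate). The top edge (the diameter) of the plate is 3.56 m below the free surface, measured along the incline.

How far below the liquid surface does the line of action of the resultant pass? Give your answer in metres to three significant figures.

h_p = 3.78 m

γ = 1.26 × 9.81 = 12.3606 kN/m³.
The plate makes 14° with the vertical, i.e. θ = 90° − 14° = 76° to the horizontal. Measuring y along the incline from the free-surface line, vertical depth h = y·sinθ with sinθ = 0.970296.
The centroid of a semicircle lies 4r/(3π) = 0.327223 m from the diameter, here below the top edge, so y_c = 3.56 + 0.327223 = 3.88722 m and h_c = 3.88722 × 0.970296 = 3.77175 m.
A = πr²/2 = π × 0.771²/2 = 0.933746 m².
Resultant F = γ·h_c·A = 12.3606 × 3.77175 × 0.933746 = 43.5323 kN.
I_c = (π/8 − 8/(9π))·r⁴ = 0.109757 × 0.771⁴ = 0.0387837 m⁴.
Centre of pressure: y_p = y_c + I_c/(y_c·A) = 3.88722 + 0.0387837/(3.88722 × 0.933746) = 3.88722 + 0.0106852 = 3.89791 m along the plane.
Vertically, h_p = y_p·sinθ = 3.89791 × 0.970296 = 3.78213 m.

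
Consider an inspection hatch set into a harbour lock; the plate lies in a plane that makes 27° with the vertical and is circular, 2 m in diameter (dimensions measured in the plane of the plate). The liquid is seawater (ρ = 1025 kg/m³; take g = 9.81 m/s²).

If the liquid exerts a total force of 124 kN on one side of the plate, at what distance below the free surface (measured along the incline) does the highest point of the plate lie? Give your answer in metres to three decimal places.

y_top ≈ 3.406 m

γ = ρg = 1025 × 9.81 / 1000 = 10.05525 kN/m³.
A = π(1)² = 3.14159 m².
From F = γ·h_c·A, the centroid depth is h_c = 124/(10.05525 × 3.14159) = 3.92536 m.
The plate makes 27° with the vertical, i.e. θ = 90° − 27° = 63° to the horizontal. Measuring y along the incline from the free-surface line, vertical depth h = y·sinθ with sinθ = 0.891007.
Along the incline, y_c = h_c/sinθ = 3.92536/0.891007 = 4.40553 m.
The centroid is at the centre, 1 m below the top of the plate, so the highest point sits at y_top = 4.40553 − 1 = 3.40553 m along the incline.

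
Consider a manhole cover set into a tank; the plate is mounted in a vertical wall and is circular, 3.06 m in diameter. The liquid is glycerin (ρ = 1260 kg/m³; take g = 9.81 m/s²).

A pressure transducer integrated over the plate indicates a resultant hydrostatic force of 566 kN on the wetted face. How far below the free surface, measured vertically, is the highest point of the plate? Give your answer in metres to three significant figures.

d_top ≈ 4.70 m

γ = ρg = 1260 × 9.81 / 1000 = 12.3606 kN/m³.
A = π(1.53)² = 7.35415 m².
From F = γ·h_c·A, the centroid depth is h_c = 566/(12.3606 × 7.35415) = 6.22651 m.
The centroid is at the centre, 1.53 m below the top of the plate, so the highest point sits at h_top = 6.22651 − 1.53 = 4.69651 m below the surface.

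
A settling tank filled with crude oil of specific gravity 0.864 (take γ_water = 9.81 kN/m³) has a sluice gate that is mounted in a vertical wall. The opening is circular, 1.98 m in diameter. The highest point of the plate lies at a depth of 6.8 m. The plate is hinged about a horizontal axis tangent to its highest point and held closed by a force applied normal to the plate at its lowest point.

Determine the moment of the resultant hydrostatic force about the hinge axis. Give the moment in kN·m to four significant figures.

M ≈ 207.7 kN·m

γ = 0.864 × 9.81 = 8.47584 kN/m³.
The centroid is at the centre, 0.99 m below the top of the plate, so the centroid depth is h_c = 6.8 + 0.99 = 7.79 m.
A = π(0.99)² = 3.07907 m².
Resultant F = γ·h_c·A = 8.47584 × 7.79 × 3.07907 = 203.301 kN.
I_c = πr⁴/4 = π × 0.99⁴/4 = 0.75445 m⁴.
Centre of pressure: y_p = y_c + I_c/(y_c·A) = 7.79 + 0.75445/(7.79 × 3.07907) = 7.79 + 0.0314538 = 7.82145 m along the plane.
The resultant acts 0.99 + 0.0314538 = 1.02145 m (along the plate) below the hinge at the top edge, so the moment about the hinge is M = F × 1.02145 = 203.301 × 1.02145 = 207.662 kN·m.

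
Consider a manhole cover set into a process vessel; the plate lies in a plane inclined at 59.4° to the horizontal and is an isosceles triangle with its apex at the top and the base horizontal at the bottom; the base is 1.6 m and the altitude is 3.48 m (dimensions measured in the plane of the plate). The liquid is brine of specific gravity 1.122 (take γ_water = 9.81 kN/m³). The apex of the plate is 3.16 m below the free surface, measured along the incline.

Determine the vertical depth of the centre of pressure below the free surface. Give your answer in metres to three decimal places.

h_p = 4.823 m

γ = 1.122 × 9.81 = 11.00682 kN/m³.
Let θ = 59.4° be the plate's angle to the horizontal; measure y along the incline from where the plane meets the free surface. Vertical depth h = y·sinθ with sinθ = 0.860742.
With the apex up, the centroid sits 2h/3 = 2 × 3.48/3 = 2.32 m below the apex, so y_c = 3.16 + 2.32 = 5.48 m and h_c = 5.48 × 0.860742 = 4.71687 m.
A = ½ × 1.6 × 3.48 = 2.784 m².
Resultant F = γ·h_c·A = 11.00682 × 4.71687 × 2.784 = 144.539 kN.
I_c = b·h³/36 = 1.6 × 3.48³/36 = 1.87308 m⁴.
Centre of pressure: y_p = y_c + I_c/(y_c·A) = 5.48 + 1.87308/(5.48 × 2.784) = 5.48 + 0.122774 = 5.60277 m along the plane.
Vertically, h_p = y_p·sinθ = 5.60277 × 0.860742 = 4.82254 m.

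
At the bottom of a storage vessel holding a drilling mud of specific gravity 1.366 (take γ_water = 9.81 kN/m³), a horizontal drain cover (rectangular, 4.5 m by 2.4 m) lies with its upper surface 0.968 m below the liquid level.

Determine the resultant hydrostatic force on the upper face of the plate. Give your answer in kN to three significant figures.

γ = 1.366 × 9.81 = 13.40046 kN/m³.
The plate is horizontal, so pressure is uniform at p = γ·h = 13.40046 × 0.968 = 12.9716 kN/m².
A = 4.5 × 2.4 = 10.8 m².
F = p·A = 12.9716 × 10.8 = 140.093 kN.

F ≈ 140 kN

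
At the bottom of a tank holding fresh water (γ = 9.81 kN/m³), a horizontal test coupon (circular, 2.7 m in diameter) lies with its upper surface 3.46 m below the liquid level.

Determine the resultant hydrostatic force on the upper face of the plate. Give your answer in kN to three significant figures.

γ = 9.81 kN/m³.
The plate is horizontal, so pressure is uniform at p = γ·h = 9.81 × 3.46 = 33.9426 kN/m².
A = π(1.35)² = 5.72555 m².
F = p·A = 33.9426 × 5.72555 = 194.34 kN.

F ≈ 194 kN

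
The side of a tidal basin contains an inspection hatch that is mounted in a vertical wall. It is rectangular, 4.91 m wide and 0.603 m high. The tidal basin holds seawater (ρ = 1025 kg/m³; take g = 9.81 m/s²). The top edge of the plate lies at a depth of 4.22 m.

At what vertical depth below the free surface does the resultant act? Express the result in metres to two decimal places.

h_p = 4.53 m

γ = ρg = 1025 × 9.81 / 1000 = 10.05525 kN/m³.
The centroid lies 0.603/2 = 0.3015 m below the top edge, so the centroid depth is h_c = 4.22 + 0.3015 = 4.5215 m.
A = 4.91 × 0.603 = 2.96073 m².
Resultant F = γ·h_c·A = 10.05525 × 4.5215 × 2.96073 = 134.609 kN.
I_c = b·h³/12 = 4.91 × 0.603³/12 = 0.0897123 m⁴.
Centre of pressure: y_p = y_c + I_c/(y_c·A) = 4.5215 + 0.0897123/(4.5215 × 2.96073) = 4.5215 + 0.00670148 = 4.5282 m along the plane.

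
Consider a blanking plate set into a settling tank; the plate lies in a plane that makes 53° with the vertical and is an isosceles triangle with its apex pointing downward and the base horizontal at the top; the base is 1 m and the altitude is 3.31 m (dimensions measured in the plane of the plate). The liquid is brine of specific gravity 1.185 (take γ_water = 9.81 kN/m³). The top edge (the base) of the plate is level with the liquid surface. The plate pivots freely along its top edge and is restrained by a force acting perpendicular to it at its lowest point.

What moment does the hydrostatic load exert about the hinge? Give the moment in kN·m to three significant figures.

M ≈ 21.1 kN·m

γ = 1.185 × 9.81 = 11.62485 kN/m³.
The plate makes 53° with the vertical, i.e. θ = 90° − 53° = 37° to the horizontal. Measuring y along the incline from the free-surface line, vertical depth h = y·sinθ with sinθ = 0.601815.
With the apex down, the centroid sits h/3 = 3.31/3 = 1.10333 m below the base (the top edge), so y_c = 1.10333 m and h_c = 1.10333 × 0.601815 = 0.664001 m.
A = ½ × 1 × 3.31 = 1.655 m².
Resultant F = γ·h_c·A = 11.62485 × 0.664001 × 1.655 = 12.7748 kN.
I_c = b·h³/36 = 1 × 3.31³/36 = 1.00735 m⁴.
Centre of pressure: y_p = y_c + I_c/(y_c·A) = 1.10333 + 1.00735/(1.10333 × 1.655) = 1.10333 + 0.551667 = 1.655 m along the plane.
The resultant acts 1.10333 + 0.551667 = 1.655 m (along the plate) below the hinge at the top edge, so the moment about the hinge is M = F × 1.655 = 12.7748 × 1.655 = 21.1423 kN·m.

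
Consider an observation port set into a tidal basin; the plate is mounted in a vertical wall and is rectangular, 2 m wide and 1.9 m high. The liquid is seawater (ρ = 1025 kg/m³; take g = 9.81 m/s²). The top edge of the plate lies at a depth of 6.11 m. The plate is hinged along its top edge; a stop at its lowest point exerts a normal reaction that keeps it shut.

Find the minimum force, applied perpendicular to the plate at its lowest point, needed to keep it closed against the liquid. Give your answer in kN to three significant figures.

γ = ρg = 1025 × 9.81 / 1000 = 10.05525 kN/m³.
The centroid lies 1.9/2 = 0.95 m below the top edge, so the centroid depth is h_c = 6.11 + 0.95 = 7.06 m.
A = 2 × 1.9 = 3.8 m².
Resultant F = γ·h_c·A = 10.05525 × 7.06 × 3.8 = 269.762 kN.
I_c = b·h³/12 = 2 × 1.9³/12 = 1.14317 m⁴.
Centre of pressure: y_p = y_c + I_c/(y_c·A) = 7.06 + 1.14317/(7.06 × 3.8) = 7.06 + 0.0426111 = 7.10261 m along the plane.
The resultant acts 0.95 + 0.0426111 = 0.992611 m (along the plate) below the hinge at the top edge, so the moment about the hinge is M = F × 0.992611 = 269.762 × 0.992611 = 267.769 kN·m.
A normal force at the bottom, 1.9 m from the hinge, must supply this moment: P = 267.769/1.9 = 140.931 kN.

P ≈ 141 kN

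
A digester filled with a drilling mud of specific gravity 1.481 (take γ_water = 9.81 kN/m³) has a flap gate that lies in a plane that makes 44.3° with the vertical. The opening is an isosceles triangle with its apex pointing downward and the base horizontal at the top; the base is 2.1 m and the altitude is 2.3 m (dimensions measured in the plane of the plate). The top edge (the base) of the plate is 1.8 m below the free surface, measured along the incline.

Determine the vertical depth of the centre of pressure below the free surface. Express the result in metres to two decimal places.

γ = 1.481 × 9.81 = 14.52861 kN/m³.
The plate makes 44.3° with the vertical, i.e. θ = 90° − 44.3° = 45.7° to the horizontal. Measuring y along the incline from the free-surface line, vertical depth h = y·sinθ with sinθ = 0.715693.
With the apex down, the centroid sits h/3 = 2.3/3 = 0.766667 m below the base (the top edge), so y_c = 1.8 + 0.766667 = 2.56667 m and h_c = 2.56667 × 0.715693 = 1.83695 m.
A = ½ × 2.1 × 2.3 = 2.415 m².
Resultant F = γ·h_c·A = 14.52861 × 1.83695 × 2.415 = 64.4523 kN.
I_c = b·h³/36 = 2.1 × 2.3³/36 = 0.709742 m⁴.
Centre of pressure: y_p = y_c + I_c/(y_c·A) = 2.56667 + 0.709742/(2.56667 × 2.415) = 2.56667 + 0.114502 = 2.68117 m along the plane.
Vertically, h_p = y_p·sinθ = 2.68117 × 0.715693 = 1.91889 m.

h_p = 1.92 m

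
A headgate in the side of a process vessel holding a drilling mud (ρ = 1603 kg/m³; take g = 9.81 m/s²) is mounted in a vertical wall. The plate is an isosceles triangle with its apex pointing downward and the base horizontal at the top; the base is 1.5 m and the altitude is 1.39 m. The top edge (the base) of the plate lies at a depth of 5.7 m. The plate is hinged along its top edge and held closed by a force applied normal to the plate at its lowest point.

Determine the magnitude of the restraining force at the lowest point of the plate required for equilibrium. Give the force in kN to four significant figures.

P ≈ 34.95 kN

γ = ρg = 1603 × 9.81 / 1000 = 15.72543 kN/m³.
With the apex down, the centroid sits h/3 = 1.39/3 = 0.463333 m below the base (the top edge), so the centroid depth is h_c = 5.7 + 0.463333 = 6.16333 m.
A = ½ × 1.5 × 1.39 = 1.0425 m².
Resultant F = γ·h_c·A = 15.72543 × 6.16333 × 1.0425 = 101.04 kN.
I_c = b·h³/36 = 1.5 × 1.39³/36 = 0.111901 m⁴.
Centre of pressure: y_p = y_c + I_c/(y_c·A) = 6.16333 + 0.111901/(6.16333 × 1.0425) = 6.16333 + 0.0174158 = 6.18075 m along the plane.
The resultant acts 0.463333 + 0.0174158 = 0.480749 m (along the plate) below the hinge at the top edge, so the moment about the hinge is M = F × 0.480749 = 101.04 × 0.480749 = 48.5749 kN·m.
A normal force at the bottom, 1.39 m from the hinge, must supply this moment: P = 48.5749/1.39 = 34.946 kN.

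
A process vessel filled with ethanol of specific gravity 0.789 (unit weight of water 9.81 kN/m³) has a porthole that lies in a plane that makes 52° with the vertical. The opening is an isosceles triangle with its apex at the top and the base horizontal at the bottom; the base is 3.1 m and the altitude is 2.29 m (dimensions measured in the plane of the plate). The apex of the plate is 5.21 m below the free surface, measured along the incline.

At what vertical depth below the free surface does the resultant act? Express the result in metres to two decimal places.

h_p = 4.17 m

γ = 0.789 × 9.81 = 7.74009 kN/m³.
The plate makes 52° with the vertical, i.e. θ = 90° − 52° = 38° to the horizontal. Measuring y along the incline from the free-surface line, vertical depth h = y·sinθ with sinθ = 0.615661.
With the apex up, the centroid sits 2h/3 = 2 × 2.29/3 = 1.52667 m below the apex, so y_c = 5.21 + 1.52667 = 6.73667 m and h_c = 6.73667 × 0.615661 = 4.1475 m.
A = ½ × 3.1 × 2.29 = 3.5495 m².
Resultant F = γ·h_c·A = 7.74009 × 4.1475 × 3.5495 = 113.946 kN.
I_c = b·h³/36 = 3.1 × 2.29³/36 = 1.03411 m⁴.
Centre of pressure: y_p = y_c + I_c/(y_c·A) = 6.73667 + 1.03411/(6.73667 × 3.5495) = 6.73667 + 0.0432468 = 6.77992 m along the plane.
Vertically, h_p = y_p·sinθ = 6.77992 × 0.615661 = 4.17413 m.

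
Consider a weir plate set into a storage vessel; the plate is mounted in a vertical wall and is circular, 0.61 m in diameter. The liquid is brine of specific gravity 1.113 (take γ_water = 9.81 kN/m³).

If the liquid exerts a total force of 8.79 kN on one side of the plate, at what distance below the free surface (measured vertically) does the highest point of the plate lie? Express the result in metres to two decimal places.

d_top ≈ 2.45 m

γ = 1.113 × 9.81 = 10.91853 kN/m³.
A = π(0.305)² = 0.292247 m².
From F = γ·h_c·A, the centroid depth is h_c = 8.79/(10.91853 × 0.292247) = 2.7547 m.
The centroid is at the centre, 0.305 m below the top of the plate, so the highest point sits at h_top = 2.7547 − 0.305 = 2.4497 m below the surface.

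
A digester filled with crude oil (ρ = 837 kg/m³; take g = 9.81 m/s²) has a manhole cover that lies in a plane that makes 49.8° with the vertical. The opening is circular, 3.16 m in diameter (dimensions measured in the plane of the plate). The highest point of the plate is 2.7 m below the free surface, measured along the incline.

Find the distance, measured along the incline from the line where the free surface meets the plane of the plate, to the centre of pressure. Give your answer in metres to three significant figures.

γ = ρg = 837 × 9.81 / 1000 = 8.21097 kN/m³.
The plate makes 49.8° with the vertical, i.e. θ = 90° − 49.8° = 40.2° to the horizontal. Measuring y along the incline from the free-surface line, vertical depth h = y·sinθ with sinθ = 0.645458.
The centroid is at the centre, 1.58 m below the top of the plate, so y_c = 2.7 + 1.58 = 4.28 m and h_c = 4.28 × 0.645458 = 2.76256 m.
A = π(1.58)² = 7.84267 m².
Resultant F = γ·h_c·A = 8.21097 × 2.76256 × 7.84267 = 177.898 kN.
I_c = πr⁴/4 = π × 1.58⁴/4 = 4.89461 m⁴.
Centre of pressure: y_p = y_c + I_c/(y_c·A) = 4.28 + 4.89461/(4.28 × 7.84267) = 4.28 + 0.145818 = 4.42582 m along the plane.

y_p = 4.43 m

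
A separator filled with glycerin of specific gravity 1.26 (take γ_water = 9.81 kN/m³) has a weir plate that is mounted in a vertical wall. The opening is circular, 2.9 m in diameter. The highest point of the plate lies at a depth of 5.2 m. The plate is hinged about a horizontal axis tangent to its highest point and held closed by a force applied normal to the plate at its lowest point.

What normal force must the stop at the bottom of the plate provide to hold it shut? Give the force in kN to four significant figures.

P ≈ 286.3 kN

γ = 1.26 × 9.81 = 12.3606 kN/m³.
The centroid is at the centre, 1.45 m below the top of the plate, so the centroid depth is h_c = 5.2 + 1.45 = 6.65 m.
A = π(1.45)² = 6.6052 m².
Resultant F = γ·h_c·A = 12.3606 × 6.65 × 6.6052 = 542.934 kN.
I_c = πr⁴/4 = π × 1.45⁴/4 = 3.47186 m⁴.
Centre of pressure: y_p = y_c + I_c/(y_c·A) = 6.65 + 3.47186/(6.65 × 6.6052) = 6.65 + 0.0790414 = 6.72904 m along the plane.
The resultant acts 1.45 + 0.0790414 = 1.52904 m (along the plate) below the hinge at the top edge, so the moment about the hinge is M = F × 1.52904 = 542.934 × 1.52904 = 830.168 kN·m.
A normal force at the bottom, 2.9 m from the hinge, must supply this moment: P = 830.168/2.9 = 286.265 kN.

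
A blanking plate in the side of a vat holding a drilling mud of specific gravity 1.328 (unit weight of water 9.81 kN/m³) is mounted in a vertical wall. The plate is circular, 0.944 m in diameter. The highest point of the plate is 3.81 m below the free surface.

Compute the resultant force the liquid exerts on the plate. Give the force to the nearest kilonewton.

γ = 1.328 × 9.81 = 13.02768 kN/m³.
The centroid is at the centre, 0.472 m below the top of the plate, so the centroid depth is h_c = 3.81 + 0.472 = 4.282 m.
A = π(0.472)² = 0.699897 m².
Resultant F = γ·h_c·A = 13.02768 × 4.282 × 0.699897 = 39.0434 kN.

F ≈ 39 kN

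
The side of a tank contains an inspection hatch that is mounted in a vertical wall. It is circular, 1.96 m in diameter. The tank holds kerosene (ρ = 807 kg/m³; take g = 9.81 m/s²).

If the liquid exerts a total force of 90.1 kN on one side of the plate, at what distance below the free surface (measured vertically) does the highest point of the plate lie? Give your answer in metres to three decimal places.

γ = ρg = 807 × 9.81 / 1000 = 7.91667 kN/m³.
A = π(0.98)² = 3.01719 m².
From F = γ·h_c·A, the centroid depth is h_c = 90.1/(7.91667 × 3.01719) = 3.77207 m.
The centroid is at the centre, 0.98 m below the top of the plate, so the highest point sits at h_top = 3.77207 − 0.98 = 2.79207 m below the surface.

d_top ≈ 2.792 m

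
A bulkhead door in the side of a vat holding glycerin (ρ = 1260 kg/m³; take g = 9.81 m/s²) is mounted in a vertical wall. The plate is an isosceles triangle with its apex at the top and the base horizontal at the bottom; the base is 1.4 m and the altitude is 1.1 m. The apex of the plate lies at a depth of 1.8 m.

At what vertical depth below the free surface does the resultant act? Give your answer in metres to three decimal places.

h_p = 2.560 m

γ = ρg = 1260 × 9.81 / 1000 = 12.3606 kN/m³.
With the apex up, the centroid sits 2h/3 = 2 × 1.1/3 = 0.733333 m below the apex, so the centroid depth is h_c = 1.8 + 0.733333 = 2.53333 m.
A = ½ × 1.4 × 1.1 = 0.77 m².
Resultant F = γ·h_c·A = 12.3606 × 2.53333 × 0.77 = 24.1114 kN.
I_c = b·h³/36 = 1.4 × 1.1³/36 = 0.0517611 m⁴.
Centre of pressure: y_p = y_c + I_c/(y_c·A) = 2.53333 + 0.0517611/(2.53333 × 0.77) = 2.53333 + 0.0265351 = 2.55987 m along the plane.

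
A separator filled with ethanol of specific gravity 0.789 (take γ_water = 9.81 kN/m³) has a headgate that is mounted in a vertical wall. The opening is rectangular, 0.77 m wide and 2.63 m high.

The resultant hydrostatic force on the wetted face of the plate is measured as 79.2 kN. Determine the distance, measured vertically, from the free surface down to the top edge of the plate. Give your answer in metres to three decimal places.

γ = 0.789 × 9.81 = 7.74009 kN/m³.
A = 0.77 × 2.63 = 2.0251 m².
From F = γ·h_c·A, the centroid depth is h_c = 79.2/(7.74009 × 2.0251) = 5.05281 m.
The centroid lies 2.63/2 = 1.315 m below the top edge, so the top edge sits at h_top = 5.05281 − 1.315 = 3.73781 m below the surface.

d_top ≈ 3.738 m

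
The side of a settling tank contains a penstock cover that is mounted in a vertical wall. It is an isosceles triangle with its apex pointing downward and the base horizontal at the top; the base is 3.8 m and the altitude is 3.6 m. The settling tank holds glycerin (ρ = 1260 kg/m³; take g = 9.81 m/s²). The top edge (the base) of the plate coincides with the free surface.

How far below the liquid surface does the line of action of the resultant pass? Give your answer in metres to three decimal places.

h_p = 1.800 m

γ = ρg = 1260 × 9.81 / 1000 = 12.3606 kN/m³.
With the apex down, the centroid sits h/3 = 3.6/3 = 1.2 m below the base (the top edge), so the centroid depth is h_c = 1.2 m.
A = ½ × 3.8 × 3.6 = 6.84 m².
Resultant F = γ·h_c·A = 12.3606 × 1.2 × 6.84 = 101.456 kN.
I_c = b·h³/36 = 3.8 × 3.6³/36 = 4.9248 m⁴.
Centre of pressure: y_p = y_c + I_c/(y_c·A) = 1.2 + 4.9248/(1.2 × 6.84) = 1.2 + 0.6 = 1.8 m along the plane.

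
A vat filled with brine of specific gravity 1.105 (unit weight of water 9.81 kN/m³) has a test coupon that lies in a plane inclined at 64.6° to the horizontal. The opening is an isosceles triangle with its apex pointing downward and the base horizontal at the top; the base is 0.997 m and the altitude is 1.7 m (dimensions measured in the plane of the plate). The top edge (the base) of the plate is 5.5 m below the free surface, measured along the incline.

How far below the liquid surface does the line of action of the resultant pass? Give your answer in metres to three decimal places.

h_p = 5.504 m

γ = 1.105 × 9.81 = 10.84005 kN/m³.
Let θ = 64.6° be the plate's angle to the horizontal; measure y along the incline from where the plane meets the free surface. Vertical depth h = y·sinθ with sinθ = 0.903335.
With the apex down, the centroid sits h/3 = 1.7/3 = 0.566667 m below the base (the top edge), so y_c = 5.5 + 0.566667 = 6.06667 m and h_c = 6.06667 × 0.903335 = 5.48024 m.
A = ½ × 0.997 × 1.7 = 0.84745 m².
Resultant F = γ·h_c·A = 10.84005 × 5.48024 × 0.84745 = 50.3437 kN.
I_c = b·h³/36 = 0.997 × 1.7³/36 = 0.136063 m⁴.
Centre of pressure: y_p = y_c + I_c/(y_c·A) = 6.06667 + 0.136063/(6.06667 × 0.84745) = 6.06667 + 0.0264652 = 6.09314 m along the plane.
Vertically, h_p = y_p·sinθ = 6.09314 × 0.903335 = 5.50415 m.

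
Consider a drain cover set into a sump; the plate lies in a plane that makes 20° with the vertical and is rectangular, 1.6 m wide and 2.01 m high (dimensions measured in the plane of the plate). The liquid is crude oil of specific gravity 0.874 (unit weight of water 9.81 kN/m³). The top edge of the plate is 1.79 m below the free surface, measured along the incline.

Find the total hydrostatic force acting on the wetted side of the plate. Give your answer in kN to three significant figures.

F ≈ 72.4 kN

γ = 0.874 × 9.81 = 8.57394 kN/m³.
The plate makes 20° with the vertical, i.e. θ = 90° − 20° = 70° to the horizontal. Measuring y along the incline from the free-surface line, vertical depth h = y·sinθ with sinθ = 0.939693.
The centroid lies 2.01/2 = 1.005 m below the top edge, so y_c = 1.79 + 1.005 = 2.795 m and h_c = 2.795 × 0.939693 = 2.62644 m.
A = 1.6 × 2.01 = 3.216 m².
Resultant F = γ·h_c·A = 8.57394 × 2.62644 × 3.216 = 72.4209 kN.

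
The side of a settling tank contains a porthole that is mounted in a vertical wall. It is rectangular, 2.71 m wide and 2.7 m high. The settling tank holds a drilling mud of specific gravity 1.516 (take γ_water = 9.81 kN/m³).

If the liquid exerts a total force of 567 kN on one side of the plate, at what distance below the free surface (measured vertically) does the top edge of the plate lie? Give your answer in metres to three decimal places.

γ = 1.516 × 9.81 = 14.87196 kN/m³.
A = 2.71 × 2.7 = 7.317 m².
From F = γ·h_c·A, the centroid depth is h_c = 567/(14.87196 × 7.317) = 5.21053 m.
The centroid lies 2.7/2 = 1.35 m below the top edge, so the top edge sits at h_top = 5.21053 − 1.35 = 3.86053 m below the surface.

d_top ≈ 3.861 m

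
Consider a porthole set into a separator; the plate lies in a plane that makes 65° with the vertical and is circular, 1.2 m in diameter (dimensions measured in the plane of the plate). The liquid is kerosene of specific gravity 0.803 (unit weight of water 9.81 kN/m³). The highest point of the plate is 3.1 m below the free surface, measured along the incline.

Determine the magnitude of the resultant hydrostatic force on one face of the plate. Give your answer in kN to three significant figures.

F ≈ 13.9 kN

γ = 0.803 × 9.81 = 7.87743 kN/m³.
The plate makes 65° with the vertical, i.e. θ = 90° − 65° = 25° to the horizontal. Measuring y along the incline from the free-surface line, vertical depth h = y·sinθ with sinθ = 0.422618.
The centroid is at the centre, 0.6 m below the top of the plate, so y_c = 3.1 + 0.6 = 3.7 m and h_c = 3.7 × 0.422618 = 1.56369 m.
A = π(0.6)² = 1.13097 m².
Resultant F = γ·h_c·A = 7.87743 × 1.56369 × 1.13097 = 13.9311 kN.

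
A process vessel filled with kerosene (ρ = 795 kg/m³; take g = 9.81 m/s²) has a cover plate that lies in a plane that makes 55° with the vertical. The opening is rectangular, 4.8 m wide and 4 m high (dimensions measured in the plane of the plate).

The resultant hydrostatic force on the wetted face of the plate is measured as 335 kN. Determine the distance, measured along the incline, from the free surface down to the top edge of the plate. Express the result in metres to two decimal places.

y_top ≈ 1.90 m

γ = ρg = 795 × 9.81 / 1000 = 7.79895 kN/m³.
A = 4.8 × 4 = 19.2 m².
From F = γ·h_c·A, the centroid depth is h_c = 335/(7.79895 × 19.2) = 2.23721 m.
The plate makes 55° with the vertical, i.e. θ = 90° − 55° = 35° to the horizontal. Measuring y along the incline from the free-surface line, vertical depth h = y·sinθ with sinθ = 0.573576.
Along the incline, y_c = h_c/sinθ = 2.23721/0.573576 = 3.90046 m.
The centroid lies 4/2 = 2 m below the top edge, so the top edge sits at y_top = 3.90046 − 2 = 1.90046 m along the incline.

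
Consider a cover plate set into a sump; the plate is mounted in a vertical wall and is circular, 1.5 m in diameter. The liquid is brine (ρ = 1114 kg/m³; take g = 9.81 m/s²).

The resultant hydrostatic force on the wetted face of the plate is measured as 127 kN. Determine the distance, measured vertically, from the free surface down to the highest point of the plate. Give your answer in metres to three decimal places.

γ = ρg = 1114 × 9.81 / 1000 = 10.92834 kN/m³.
A = π(0.75)² = 1.76715 m².
From F = γ·h_c·A, the centroid depth is h_c = 127/(10.92834 × 1.76715) = 6.57622 m.
The centroid is at the centre, 0.75 m below the top of the plate, so the highest point sits at h_top = 6.57622 − 0.75 = 5.82622 m below the surface.

d_top ≈ 5.826 m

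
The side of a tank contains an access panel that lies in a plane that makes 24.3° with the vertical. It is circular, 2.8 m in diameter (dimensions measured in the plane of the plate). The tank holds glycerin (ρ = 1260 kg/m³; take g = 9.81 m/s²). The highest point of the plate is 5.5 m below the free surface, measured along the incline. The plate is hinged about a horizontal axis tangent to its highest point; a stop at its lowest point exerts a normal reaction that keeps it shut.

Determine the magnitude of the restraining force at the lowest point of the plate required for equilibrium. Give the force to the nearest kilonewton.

γ = ρg = 1260 × 9.81 / 1000 = 12.3606 kN/m³.
The plate makes 24.3° with the vertical, i.e. θ = 90° − 24.3° = 65.7° to the horizontal. Measuring y along the incline from the free-surface line, vertical depth h = y·sinθ with sinθ = 0.911403.
The centroid is at the centre, 1.4 m below the top of the plate, so y_c = 5.5 + 1.4 = 6.9 m and h_c = 6.9 × 0.911403 = 6.28868 m.
A = π(1.4)² = 6.15752 m².
Resultant F = γ·h_c·A = 12.3606 × 6.28868 × 6.15752 = 478.635 kN.
I_c = πr⁴/4 = π × 1.4⁴/4 = 3.01719 m⁴.
Centre of pressure: y_p = y_c + I_c/(y_c·A) = 6.9 + 3.01719/(6.9 × 6.15752) = 6.9 + 0.0710146 = 6.97101 m along the plane.
The resultant acts 1.4 + 0.0710146 = 1.47101 m (along the plate) below the hinge at the top edge, so the moment about the hinge is M = F × 1.47101 = 478.635 × 1.47101 = 704.077 kN·m.
A normal force at the bottom, 2.8 m from the hinge, must supply this moment: P = 704.077/2.8 = 251.456 kN.

P ≈ 251 kN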